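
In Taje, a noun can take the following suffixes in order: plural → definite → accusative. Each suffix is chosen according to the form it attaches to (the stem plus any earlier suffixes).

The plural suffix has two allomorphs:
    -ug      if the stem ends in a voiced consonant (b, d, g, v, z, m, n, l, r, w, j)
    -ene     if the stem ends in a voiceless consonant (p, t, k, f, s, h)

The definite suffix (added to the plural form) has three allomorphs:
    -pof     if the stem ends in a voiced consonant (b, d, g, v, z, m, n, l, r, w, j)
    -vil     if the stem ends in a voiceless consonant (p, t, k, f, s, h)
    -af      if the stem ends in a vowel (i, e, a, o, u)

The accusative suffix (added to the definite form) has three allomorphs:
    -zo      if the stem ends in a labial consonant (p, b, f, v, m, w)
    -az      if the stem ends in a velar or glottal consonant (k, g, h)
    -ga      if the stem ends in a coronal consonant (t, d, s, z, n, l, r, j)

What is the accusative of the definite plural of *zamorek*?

zamorekeneafzo

*zamorek* — final consonant /k/ (voiceless) → -ene → *zamorekene*.
The plural form *zamorekene* — final sound /e/ (a vowel) → -af → *zamorekeneaf*.
The definite form *zamorekeneaf*: final consonant = /f/, labial → -zo → *zamorekeneafzo*.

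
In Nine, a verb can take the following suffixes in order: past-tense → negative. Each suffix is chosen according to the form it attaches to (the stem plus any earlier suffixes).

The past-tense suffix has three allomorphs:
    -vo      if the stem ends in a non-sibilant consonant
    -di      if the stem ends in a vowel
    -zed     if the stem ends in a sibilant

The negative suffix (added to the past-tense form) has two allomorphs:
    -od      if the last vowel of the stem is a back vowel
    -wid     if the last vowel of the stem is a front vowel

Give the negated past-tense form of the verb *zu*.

zudiwid

Since the final sound of *zu* is /u/ (a vowel), it takes -di, giving *zudi*.
Since the last vowel of the past-tense form *zudi* is /i/ (a front vowel), it takes -wid, giving *zudiwid*.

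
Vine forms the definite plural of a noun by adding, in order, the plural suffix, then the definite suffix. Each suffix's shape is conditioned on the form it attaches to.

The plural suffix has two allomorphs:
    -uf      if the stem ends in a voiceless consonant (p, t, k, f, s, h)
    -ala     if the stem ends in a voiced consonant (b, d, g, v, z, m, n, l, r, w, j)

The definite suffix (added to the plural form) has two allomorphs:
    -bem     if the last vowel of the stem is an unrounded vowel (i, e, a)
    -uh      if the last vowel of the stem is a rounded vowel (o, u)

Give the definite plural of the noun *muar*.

muaralabem

*muar*: final consonant = /r/, voiced → -ala → *muarala*.
The last vowel of the plural form *muarala* is /a/, which is an unrounded vowel, so the definite suffix is -bem, giving *muaralabem*.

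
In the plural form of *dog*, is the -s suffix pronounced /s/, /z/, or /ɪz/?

The stem *dog* ends in a voiced non-sibilant sound.
The plural suffix surfaces as /ɪz/ after sibilants, /s/ after other voiceless consonants, and /z/ after other voiced sounds.
So the plural -s on *dog* is pronounced /z/.

/z/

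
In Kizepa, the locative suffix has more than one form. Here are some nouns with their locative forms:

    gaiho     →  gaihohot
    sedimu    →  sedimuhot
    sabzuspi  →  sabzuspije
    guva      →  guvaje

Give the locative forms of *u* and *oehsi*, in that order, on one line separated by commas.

The pattern is rounding harmony: -hot when the last vowel of the stem is a rounded vowel (*gaiho*, *sedimu*); -je when the last vowel of the stem is an unrounded vowel (*sabzuspi*, *guva*).
*u* — last vowel /u/ (a rounded vowel) → -hot → *uhot*.
Since the last vowel of *oehsi* is /i/ (an unrounded vowel), it takes -je, giving *oehsije*.

uhot, oehsije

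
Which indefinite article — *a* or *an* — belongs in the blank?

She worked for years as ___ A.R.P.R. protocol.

an

The indefinite article is chosen by the initial *sound* of the following word, not its spelling.
The initialism *A.R.P.R.* is read letter by letter; the first letter, A, is pronounced /eɪ/, which begins with a vowel sound.
So the article is *an*: She worked for years as an A.R.P.R. protocol.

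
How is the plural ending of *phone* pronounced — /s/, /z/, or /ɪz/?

The stem *phone* ends in a voiced non-sibilant sound.
The plural suffix surfaces as /ɪz/ after sibilants, /s/ after other voiceless consonants, and /z/ after other voiced sounds.
So the plural -s on *phone* is pronounced /z/.

/z/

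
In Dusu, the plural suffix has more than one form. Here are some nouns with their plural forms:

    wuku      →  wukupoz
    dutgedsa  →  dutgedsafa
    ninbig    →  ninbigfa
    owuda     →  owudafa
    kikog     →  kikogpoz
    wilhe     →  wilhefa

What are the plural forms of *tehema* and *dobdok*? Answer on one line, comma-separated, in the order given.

tehemafa, dobdokpoz

The alternation tracks the last vowel of the stem — -poz when the last vowel of the stem is a rounded vowel (*wuku*, *kikog*); -fa when the last vowel of the stem is an unrounded vowel (*dutgedsa*, *ninbig*, *owuda*, *wilhe*).
Since the last vowel of *tehema* is /a/ (an unrounded vowel), it takes -fa, giving *tehemafa*.
*dobdok* — last vowel /o/ (a rounded vowel) → -poz → *dobdokpoz*.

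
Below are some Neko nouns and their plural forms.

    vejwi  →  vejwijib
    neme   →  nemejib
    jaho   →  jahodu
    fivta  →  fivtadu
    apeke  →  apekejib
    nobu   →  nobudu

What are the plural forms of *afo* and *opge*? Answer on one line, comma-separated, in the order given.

afodu, opgejib

Looking at the last vowel of each stem: -jib when the last vowel of the stem is a front vowel (*vejwi*, *neme*, *apeke*); -du when the last vowel of the stem is a back vowel (*jaho*, *fivta*, *nobu*).
*afo* — last vowel /o/ (a back vowel) → -du → *afodu*.
The last vowel of *opge* is /e/, which is a front vowel, so the suffix is -jib, giving *opgejib*.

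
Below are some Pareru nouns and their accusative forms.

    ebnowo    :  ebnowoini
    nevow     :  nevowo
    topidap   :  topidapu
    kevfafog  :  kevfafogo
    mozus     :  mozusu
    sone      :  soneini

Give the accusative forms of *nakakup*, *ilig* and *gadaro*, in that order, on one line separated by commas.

nakakupu, iligo, gadaroini

The suffix is conditioned by the final sound: -u when the stem ends in a voiceless consonant (*topidap*, *mozus*); -o when the stem ends in a voiced consonant (*nevow*, *kevfafog*); -ini when the stem ends in a vowel (*ebnowo*, *sone*).
*nakakup*: final sound = /p/, a voiceless consonant → -u → *nakakupu*.
Since the final sound of *ilig* is /g/ (a voiced consonant), it takes -o, giving *iligo*.
Since the final sound of *gadaro* is /o/ (a vowel), it takes -ini, giving *gadaroini*.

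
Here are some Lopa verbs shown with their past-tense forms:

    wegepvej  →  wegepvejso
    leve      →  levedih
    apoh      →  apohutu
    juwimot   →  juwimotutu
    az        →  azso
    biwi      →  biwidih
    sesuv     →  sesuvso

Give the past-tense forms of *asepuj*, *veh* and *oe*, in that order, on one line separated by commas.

asepujso, vehutu, oedih

The pattern is voicing of the final sound: -utu when the stem ends in a voiceless consonant (*apoh*, *juwimot*); -so when the stem ends in a voiced consonant (*wegepvej*, *az*, *sesuv*); -dih when the stem ends in a vowel (*leve*, *biwi*).
Since the final sound of *asepuj* is /j/ (a voiced consonant), it takes -so, giving *asepujso*.
Since the final sound of *veh* is /h/ (a voiceless consonant), it takes -utu, giving *vehutu*.
*oe*: final sound = /e/, a vowel → -dih → *oedih*.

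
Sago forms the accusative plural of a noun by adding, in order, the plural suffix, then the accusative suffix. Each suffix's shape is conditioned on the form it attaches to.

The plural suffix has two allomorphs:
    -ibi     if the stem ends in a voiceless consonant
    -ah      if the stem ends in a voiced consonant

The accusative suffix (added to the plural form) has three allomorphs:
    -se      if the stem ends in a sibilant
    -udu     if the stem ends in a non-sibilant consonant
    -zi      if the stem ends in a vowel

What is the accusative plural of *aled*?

aledahudu

*aled* — final consonant /d/ (voiced) → -ah → *aledah*.
The plural form *aledah*: final sound = /h/, a non-sibilant consonant → -udu → *aledahudu*.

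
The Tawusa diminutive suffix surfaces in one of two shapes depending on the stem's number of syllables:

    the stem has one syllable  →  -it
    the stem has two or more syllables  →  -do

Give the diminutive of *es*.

esit

With one syllable, *es* takes -it → *esit*.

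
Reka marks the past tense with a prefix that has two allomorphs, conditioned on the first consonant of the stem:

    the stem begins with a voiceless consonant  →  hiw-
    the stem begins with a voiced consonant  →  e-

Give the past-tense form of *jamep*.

ejamep

*jamep*: first consonant = /j/, voiced → e- → *ejamep*.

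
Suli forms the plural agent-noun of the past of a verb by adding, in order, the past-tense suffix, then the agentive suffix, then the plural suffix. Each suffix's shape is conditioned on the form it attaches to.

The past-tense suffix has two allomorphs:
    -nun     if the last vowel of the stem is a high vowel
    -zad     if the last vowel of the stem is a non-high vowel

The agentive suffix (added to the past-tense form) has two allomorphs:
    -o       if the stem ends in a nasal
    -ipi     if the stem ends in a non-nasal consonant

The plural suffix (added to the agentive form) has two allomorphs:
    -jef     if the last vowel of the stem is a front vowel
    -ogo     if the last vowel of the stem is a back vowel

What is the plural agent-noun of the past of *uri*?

Since the last vowel of *uri* is /i/ (a high vowel), it takes -nun, giving *urinun*.
The past-tense form *urinun* — final consonant /n/ (a nasal) → -o → *urinuno*.
Since the last vowel of the agentive form *urinuno* is /o/ (a back vowel), it takes -ogo, giving *urinunoogo*.

urinunoogo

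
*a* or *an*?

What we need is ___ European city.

The indefinite article is chosen by the initial *sound* of the following word, not its spelling.
*European* begins with the sound /jʊ/ (eu pronounced /jʊ/) — a consonant sound.
So the article is *a*: What we need is a European city.

a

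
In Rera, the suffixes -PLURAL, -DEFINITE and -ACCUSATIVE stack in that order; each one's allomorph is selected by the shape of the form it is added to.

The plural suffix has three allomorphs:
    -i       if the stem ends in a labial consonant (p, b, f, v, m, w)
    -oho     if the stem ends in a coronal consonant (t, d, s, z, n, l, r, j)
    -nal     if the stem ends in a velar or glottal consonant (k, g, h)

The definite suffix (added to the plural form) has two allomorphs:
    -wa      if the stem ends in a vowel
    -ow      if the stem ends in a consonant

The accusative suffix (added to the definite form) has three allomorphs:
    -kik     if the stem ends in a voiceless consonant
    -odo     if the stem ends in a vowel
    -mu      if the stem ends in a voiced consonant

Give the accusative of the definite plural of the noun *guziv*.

guziviwaodo

The final consonant of *guziv* is /v/, which is labial, so the plural suffix is -i, giving *guzivi*.
The final sound of the plural form *guzivi* is /i/, which is a vowel, so the definite suffix is -wa, giving *guziviwa*.
The definite form *guziviwa*: final sound = /a/, a vowel → -odo → *guziviwaodo*.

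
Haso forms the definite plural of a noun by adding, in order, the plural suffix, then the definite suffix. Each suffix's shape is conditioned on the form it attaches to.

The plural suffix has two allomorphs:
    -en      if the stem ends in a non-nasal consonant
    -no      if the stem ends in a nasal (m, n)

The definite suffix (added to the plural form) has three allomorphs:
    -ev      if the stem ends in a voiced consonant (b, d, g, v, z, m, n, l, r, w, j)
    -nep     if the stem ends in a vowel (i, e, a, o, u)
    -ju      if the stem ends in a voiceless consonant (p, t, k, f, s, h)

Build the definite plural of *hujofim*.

The final consonant of *hujofim* is /m/, which is a nasal, so the plural suffix is -no, giving *hujofimno*.
Since the final sound of the plural form *hujofimno* is /o/ (a vowel), it takes -nep, giving *hujofimnonep*.

hujofimnonep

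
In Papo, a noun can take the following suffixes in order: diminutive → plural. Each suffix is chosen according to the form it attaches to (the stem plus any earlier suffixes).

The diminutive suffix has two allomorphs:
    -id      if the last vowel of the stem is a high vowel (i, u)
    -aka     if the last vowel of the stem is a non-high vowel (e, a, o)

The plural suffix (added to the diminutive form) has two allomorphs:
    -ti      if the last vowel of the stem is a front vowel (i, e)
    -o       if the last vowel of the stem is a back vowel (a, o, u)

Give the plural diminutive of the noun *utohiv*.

Since the last vowel of *utohiv* is /i/ (a high vowel), it takes -id, giving *utohivid*.
The last vowel of the diminutive form *utohivid* is /i/, which is a front vowel, so the plural suffix is -ti, giving *utohividti*.

utohividti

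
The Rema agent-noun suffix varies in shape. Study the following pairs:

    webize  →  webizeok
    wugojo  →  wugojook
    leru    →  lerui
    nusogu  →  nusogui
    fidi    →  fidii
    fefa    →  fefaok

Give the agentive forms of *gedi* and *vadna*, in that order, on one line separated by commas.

gedii, vadnaok

The pattern is height harmony: -i when the last vowel of the stem is a high vowel (*leru*, *nusogu*, *fidi*); -ok when the last vowel of the stem is a non-high vowel (*webize*, *wugojo*, *fefa*).
Since the last vowel of *gedi* is /i/ (a high vowel), it takes -i, giving *gedii*.
*vadna*: last vowel = /a/, a non-high vowel → -ok → *vadnaok*.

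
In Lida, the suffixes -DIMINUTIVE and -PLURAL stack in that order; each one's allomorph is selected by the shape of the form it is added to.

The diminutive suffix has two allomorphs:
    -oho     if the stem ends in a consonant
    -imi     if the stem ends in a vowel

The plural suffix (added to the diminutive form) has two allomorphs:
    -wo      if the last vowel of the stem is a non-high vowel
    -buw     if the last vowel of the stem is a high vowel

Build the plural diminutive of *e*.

Since the final sound of *e* is /e/ (a vowel), it takes -imi, giving *eimi*.
The last vowel of the diminutive form *eimi* is /i/, which is a high vowel, so the plural suffix is -buw, giving *eimibuw*.

eimibuw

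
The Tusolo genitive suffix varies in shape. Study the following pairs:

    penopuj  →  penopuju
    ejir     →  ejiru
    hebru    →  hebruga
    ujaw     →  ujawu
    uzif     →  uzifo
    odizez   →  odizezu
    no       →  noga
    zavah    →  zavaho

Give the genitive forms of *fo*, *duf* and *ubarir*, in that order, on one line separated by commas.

The suffix is conditioned by the final sound: -o when the stem ends in a voiceless consonant (*uzif*, *zavah*); -u when the stem ends in a voiced consonant (*penopuj*, *ejir*, *ujaw*, *odizez*); -ga when the stem ends in a vowel (*hebru*, *no*).
*fo* — final sound /o/ (a vowel) → -ga → *foga*.
Since the final sound of *duf* is /f/ (a voiceless consonant), it takes -o, giving *dufo*.
*ubarir* — final sound /r/ (a voiced consonant) → -u → *ubariru*.

foga, dufo, ubariru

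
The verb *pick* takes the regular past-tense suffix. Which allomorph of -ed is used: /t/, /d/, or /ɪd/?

The stem *pick* ends in a voiceless consonant other than /t/.
The -ed suffix is realized as /ɪd/ after /t, d/; as /t/ after other voiceless consonants; and as /d/ after other voiced sounds.
So -ed on *pick* is pronounced /t/.

/t/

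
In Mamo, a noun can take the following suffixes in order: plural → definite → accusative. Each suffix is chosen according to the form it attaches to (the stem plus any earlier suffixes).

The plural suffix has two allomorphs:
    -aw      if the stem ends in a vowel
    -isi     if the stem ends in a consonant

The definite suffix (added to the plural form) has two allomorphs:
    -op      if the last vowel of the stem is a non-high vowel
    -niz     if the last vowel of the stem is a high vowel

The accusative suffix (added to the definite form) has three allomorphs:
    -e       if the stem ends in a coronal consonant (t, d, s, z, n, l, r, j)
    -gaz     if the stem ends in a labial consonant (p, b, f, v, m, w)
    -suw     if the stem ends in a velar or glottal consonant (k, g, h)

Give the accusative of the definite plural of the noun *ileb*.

ilebisinize

*ileb*: final sound = /b/, a consonant → -isi → *ilebisi*.
The plural form *ilebisi* — last vowel /i/ (a high vowel) → -niz → *ilebisiniz*.
The final consonant of the definite form *ilebisiniz* is /z/, which is coronal, so the accusative suffix is -e, giving *ilebisinize*.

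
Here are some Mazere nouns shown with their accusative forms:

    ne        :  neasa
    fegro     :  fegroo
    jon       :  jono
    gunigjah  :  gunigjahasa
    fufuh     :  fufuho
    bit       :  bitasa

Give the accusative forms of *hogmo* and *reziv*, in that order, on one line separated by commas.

hogmoo, rezivasa

Looking at the last vowel of each stem: -o when the last vowel of the stem is a rounded vowel (*fegro*, *jon*, *fufuh*); -asa when the last vowel of the stem is an unrounded vowel (*ne*, *gunigjah*, *bit*).
*hogmo*: last vowel = /o/, a rounded vowel → -o → *hogmoo*.
*reziv* — last vowel /i/ (an unrounded vowel) → -asa → *rezivasa*.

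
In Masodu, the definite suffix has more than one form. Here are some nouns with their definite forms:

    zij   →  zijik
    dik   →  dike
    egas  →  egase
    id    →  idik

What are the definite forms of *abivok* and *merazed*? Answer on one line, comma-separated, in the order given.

abivoke, merazedik

The alternation tracks the final consonant of the stem — -e when the stem ends in a voiceless consonant (*dik*, *egas*); -ik when the stem ends in a voiced consonant (*zij*, *id*).
Since the final consonant of *abivok* is /k/ (voiceless), it takes -e, giving *abivoke*.
Since the final consonant of *merazed* is /d/ (voiced), it takes -ik, giving *merazedik*.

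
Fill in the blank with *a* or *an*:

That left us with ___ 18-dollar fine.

an

The indefinite article is chosen by the initial *sound* of the following word, not its spelling.
The number *18* is spoken "eighteen", beginning with /ˌeɪˈtiːn/ — a vowel sound.
So the article is *an*: That left us with an 18-dollar fine.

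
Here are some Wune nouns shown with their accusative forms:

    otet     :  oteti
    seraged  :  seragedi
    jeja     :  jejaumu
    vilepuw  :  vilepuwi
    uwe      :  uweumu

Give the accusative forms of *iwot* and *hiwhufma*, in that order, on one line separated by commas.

iwoti, hiwhufmaumu

The alternation tracks the final sound of the stem — -i when the stem ends in a consonant (*otet*, *seraged*, *vilepuw*); -umu when the stem ends in a vowel (*jeja*, *uwe*).
Since the final sound of *iwot* is /t/ (a consonant), it takes -i, giving *iwoti*.
*hiwhufma*: final sound = /a/, a vowel → -umu → *hiwhufmaumu*.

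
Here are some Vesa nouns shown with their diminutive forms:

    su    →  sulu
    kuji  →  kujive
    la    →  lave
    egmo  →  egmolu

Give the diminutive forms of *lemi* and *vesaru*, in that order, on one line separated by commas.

lemive, vesarulu

Looking at the last vowel of each stem: -lu when the last vowel of the stem is a rounded vowel (*su*, *egmo*); -ve when the last vowel of the stem is an unrounded vowel (*kuji*, *la*).
The last vowel of *lemi* is /i/, which is an unrounded vowel, so the suffix is -ve, giving *lemive*.
*vesaru* — last vowel /u/ (a rounded vowel) → -lu → *vesarulu*.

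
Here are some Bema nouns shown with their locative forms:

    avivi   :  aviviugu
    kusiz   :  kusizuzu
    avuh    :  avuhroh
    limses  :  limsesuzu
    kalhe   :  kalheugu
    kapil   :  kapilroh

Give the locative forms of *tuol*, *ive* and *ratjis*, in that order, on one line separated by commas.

tuolroh, iveugu, ratjisuzu

The suffix is conditioned by the final sound: -uzu when the stem ends in a sibilant (*kusiz*, *limses*); -roh when the stem ends in a non-sibilant consonant (*avuh*, *kapil*); -ugu when the stem ends in a vowel (*avivi*, *kalhe*).
*tuol*: final sound = /l/, a non-sibilant consonant → -roh → *tuolroh*.
Since the final sound of *ive* is /e/ (a vowel), it takes -ugu, giving *iveugu*.
The final sound of *ratjis* is /s/, which is a sibilant, so the suffix is -uzu, giving *ratjisuzu*.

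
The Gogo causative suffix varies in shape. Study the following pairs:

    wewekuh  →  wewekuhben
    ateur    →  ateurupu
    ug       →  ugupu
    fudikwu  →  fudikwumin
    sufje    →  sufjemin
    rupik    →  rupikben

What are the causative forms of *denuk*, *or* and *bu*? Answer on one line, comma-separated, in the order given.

Looking at the final sound of each stem: -ben when the stem ends in a voiceless consonant (*wewekuh*, *rupik*); -upu when the stem ends in a voiced consonant (*ateur*, *ug*); -min when the stem ends in a vowel (*fudikwu*, *sufje*).
*denuk* — final sound /k/ (a voiceless consonant) → -ben → *denukben*.
The final sound of *or* is /r/, which is a voiced consonant, so the suffix is -upu, giving *orupu*.
Since the final sound of *bu* is /u/ (a vowel), it takes -min, giving *bumin*.

denukben, orupu, bumin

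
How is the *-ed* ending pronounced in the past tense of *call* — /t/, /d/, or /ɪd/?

/d/

The stem *call* ends in a voiced sound other than /d/.
The -ed suffix is realized as /ɪd/ after /t, d/; as /t/ after other voiceless consonants; and as /d/ after other voiced sounds.
So -ed on *call* is pronounced /d/.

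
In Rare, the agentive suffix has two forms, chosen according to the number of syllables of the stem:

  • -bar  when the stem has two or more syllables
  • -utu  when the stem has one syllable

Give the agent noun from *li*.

With one syllable, *li* takes -utu → *liutu*.

liutu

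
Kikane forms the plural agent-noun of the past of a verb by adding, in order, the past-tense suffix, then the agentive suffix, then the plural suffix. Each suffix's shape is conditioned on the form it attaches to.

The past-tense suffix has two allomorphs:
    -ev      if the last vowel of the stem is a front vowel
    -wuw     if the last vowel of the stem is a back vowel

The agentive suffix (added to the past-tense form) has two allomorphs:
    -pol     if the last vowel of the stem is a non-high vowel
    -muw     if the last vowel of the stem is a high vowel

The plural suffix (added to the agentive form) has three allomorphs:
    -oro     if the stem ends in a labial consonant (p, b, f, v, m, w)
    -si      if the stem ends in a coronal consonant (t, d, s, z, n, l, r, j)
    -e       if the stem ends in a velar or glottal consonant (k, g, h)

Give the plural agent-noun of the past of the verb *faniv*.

*faniv* — last vowel /i/ (a front vowel) → -ev → *fanivev*.
The past-tense form *fanivev*: last vowel = /e/, a non-high vowel → -pol → *fanivevpol*.
Since the final consonant of the agentive form *fanivevpol* is /l/ (coronal), it takes -si, giving *fanivevpolsi*.

fanivevpolsi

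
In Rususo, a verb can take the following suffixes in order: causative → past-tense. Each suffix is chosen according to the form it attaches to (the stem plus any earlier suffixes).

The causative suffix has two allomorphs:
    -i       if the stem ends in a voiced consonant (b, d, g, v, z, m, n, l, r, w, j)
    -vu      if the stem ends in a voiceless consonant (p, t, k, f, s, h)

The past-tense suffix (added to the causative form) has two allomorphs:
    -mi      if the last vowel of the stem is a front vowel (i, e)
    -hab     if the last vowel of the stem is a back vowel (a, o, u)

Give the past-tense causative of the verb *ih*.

The final consonant of *ih* is /h/, which is voiceless, so the causative suffix is -vu, giving *ihvu*.
The causative form *ihvu*: last vowel = /u/, a back vowel → -hab → *ihvuhab*.

ihvuhab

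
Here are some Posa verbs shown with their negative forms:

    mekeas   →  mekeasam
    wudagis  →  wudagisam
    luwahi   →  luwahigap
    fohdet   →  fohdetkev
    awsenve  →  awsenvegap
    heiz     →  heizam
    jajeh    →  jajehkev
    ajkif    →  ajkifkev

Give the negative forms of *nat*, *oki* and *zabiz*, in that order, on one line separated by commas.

natkev, okigap, zabizam

Looking at the final sound of each stem: -am when the stem ends in a sibilant (*mekeas*, *wudagis*, *heiz*); -kev when the stem ends in a non-sibilant consonant (*fohdet*, *jajeh*, *ajkif*); -gap when the stem ends in a vowel (*luwahi*, *awsenve*).
*nat* — final sound /t/ (a non-sibilant consonant) → -kev → *natkev*.
*oki*: final sound = /i/, a vowel → -gap → *okigap*.
The final sound of *zabiz* is /z/, which is a sibilant, so the suffix is -am, giving *zabizam*.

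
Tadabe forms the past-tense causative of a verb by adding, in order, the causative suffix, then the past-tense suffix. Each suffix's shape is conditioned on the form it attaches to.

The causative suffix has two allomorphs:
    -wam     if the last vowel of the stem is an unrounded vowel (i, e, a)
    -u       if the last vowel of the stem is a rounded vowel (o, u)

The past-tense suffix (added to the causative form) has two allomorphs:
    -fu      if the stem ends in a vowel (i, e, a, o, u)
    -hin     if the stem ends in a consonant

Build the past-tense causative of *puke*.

*puke*: last vowel = /e/, an unrounded vowel → -wam → *pukewam*.
Since the final sound of the causative form *pukewam* is /m/ (a consonant), it takes -hin, giving *pukewamhin*.

pukewamhin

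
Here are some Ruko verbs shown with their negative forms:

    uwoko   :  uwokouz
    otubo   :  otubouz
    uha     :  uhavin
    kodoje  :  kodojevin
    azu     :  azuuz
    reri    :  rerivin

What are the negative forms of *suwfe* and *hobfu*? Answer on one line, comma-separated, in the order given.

The suffix is conditioned by the last vowel: -uz when the last vowel of the stem is a rounded vowel (*uwoko*, *otubo*, *azu*); -vin when the last vowel of the stem is an unrounded vowel (*uha*, *kodoje*, *reri*).
*suwfe*: last vowel = /e/, an unrounded vowel → -vin → *suwfevin*.
*hobfu*: last vowel = /u/, a rounded vowel → -uz → *hobfuuz*.

suwfevin, hobfuuz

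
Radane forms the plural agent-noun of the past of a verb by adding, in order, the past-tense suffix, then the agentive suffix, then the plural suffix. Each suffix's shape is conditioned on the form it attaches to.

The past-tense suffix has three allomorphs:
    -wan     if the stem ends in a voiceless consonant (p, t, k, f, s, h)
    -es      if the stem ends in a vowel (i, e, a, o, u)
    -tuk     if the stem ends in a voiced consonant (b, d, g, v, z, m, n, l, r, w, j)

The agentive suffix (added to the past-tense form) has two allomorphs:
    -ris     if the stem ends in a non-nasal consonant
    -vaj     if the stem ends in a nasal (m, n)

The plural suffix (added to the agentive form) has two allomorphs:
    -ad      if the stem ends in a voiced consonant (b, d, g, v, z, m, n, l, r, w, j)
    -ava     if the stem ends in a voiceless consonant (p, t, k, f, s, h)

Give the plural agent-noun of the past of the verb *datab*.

Since the final sound of *datab* is /b/ (a voiced consonant), it takes -tuk, giving *databtuk*.
The past-tense form *databtuk* — final consonant /k/ (non-nasal) → -ris → *databtukris*.
The final consonant of the agentive form *databtukris* is /s/, which is voiceless, so the plural suffix is -ava, giving *databtukrisava*.

databtukrisava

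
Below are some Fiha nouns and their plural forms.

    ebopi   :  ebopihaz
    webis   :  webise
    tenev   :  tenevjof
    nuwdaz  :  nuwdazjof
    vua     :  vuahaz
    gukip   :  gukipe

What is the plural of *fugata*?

The pattern is voicing of the final sound: -e when the stem ends in a voiceless consonant (*webis*, *gukip*); -jof when the stem ends in a voiced consonant (*tenev*, *nuwdaz*); -haz when the stem ends in a vowel (*ebopi*, *vua*).
*fugata*: final sound = /a/, a vowel → -haz → *fugatahaz*.

fugatahaz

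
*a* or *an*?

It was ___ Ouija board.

a

The indefinite article is chosen by the initial *sound* of the following word, not its spelling.
*Ouija* begins with the sound /wiː/ (pronounced /ˈwiːdʒə/) — a consonant sound.
So the article is *a*: It was a Ouija board.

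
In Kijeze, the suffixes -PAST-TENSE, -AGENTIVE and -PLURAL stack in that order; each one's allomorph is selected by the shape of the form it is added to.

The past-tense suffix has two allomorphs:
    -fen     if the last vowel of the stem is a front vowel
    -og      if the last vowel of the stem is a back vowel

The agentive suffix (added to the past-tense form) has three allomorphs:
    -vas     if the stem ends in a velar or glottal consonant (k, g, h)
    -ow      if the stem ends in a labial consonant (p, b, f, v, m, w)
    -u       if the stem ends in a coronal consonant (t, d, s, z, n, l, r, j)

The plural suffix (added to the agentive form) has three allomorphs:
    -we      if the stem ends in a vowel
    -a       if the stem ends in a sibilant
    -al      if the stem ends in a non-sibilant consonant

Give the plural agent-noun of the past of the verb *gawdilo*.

gawdiloogvasa

*gawdilo*: last vowel = /o/, a back vowel → -og → *gawdiloog*.
The past-tense form *gawdiloog*: final consonant = /g/, velar/glottal → -vas → *gawdiloogvas*.
The final sound of the agentive form *gawdiloogvas* is /s/, which is a sibilant, so the plural suffix is -a, giving *gawdiloogvasa*.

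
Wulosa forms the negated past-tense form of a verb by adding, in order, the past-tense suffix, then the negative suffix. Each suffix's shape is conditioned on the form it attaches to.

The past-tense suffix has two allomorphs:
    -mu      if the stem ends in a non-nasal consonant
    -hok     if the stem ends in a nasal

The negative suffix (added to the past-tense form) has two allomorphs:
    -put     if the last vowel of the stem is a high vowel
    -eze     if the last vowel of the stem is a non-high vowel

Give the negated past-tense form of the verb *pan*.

Since the final consonant of *pan* is /n/ (a nasal), it takes -hok, giving *panhok*.
The last vowel of the past-tense form *panhok* is /o/, which is a non-high vowel, so the negative suffix is -eze, giving *panhokeze*.

panhokeze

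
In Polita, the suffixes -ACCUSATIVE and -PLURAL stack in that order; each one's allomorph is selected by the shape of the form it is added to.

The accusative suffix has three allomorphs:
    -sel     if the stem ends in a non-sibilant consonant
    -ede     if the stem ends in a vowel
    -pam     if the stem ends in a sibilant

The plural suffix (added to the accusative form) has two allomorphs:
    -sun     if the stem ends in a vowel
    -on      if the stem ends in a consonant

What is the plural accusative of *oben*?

*oben*: final sound = /n/, a non-sibilant consonant → -sel → *obensel*.
The accusative form *obensel* — final sound /l/ (a consonant) → -on → *obenselon*.

obenselon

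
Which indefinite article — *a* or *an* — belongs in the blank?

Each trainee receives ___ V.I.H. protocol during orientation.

The indefinite article is chosen by the initial *sound* of the following word, not its spelling.
The initialism *V.I.H.* is read letter by letter; the first letter, V, is pronounced /viː/, which begins with a consonant sound.
So the article is *a*: Each trainee receives a V.I.H. protocol during orientation.

a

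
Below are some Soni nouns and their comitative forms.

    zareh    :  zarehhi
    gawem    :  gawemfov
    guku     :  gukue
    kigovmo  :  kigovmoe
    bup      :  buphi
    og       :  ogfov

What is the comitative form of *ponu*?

The suffix is conditioned by the final sound: -hi when the stem ends in a voiceless consonant (*zareh*, *bup*); -fov when the stem ends in a voiced consonant (*gawem*, *og*); -e when the stem ends in a vowel (*guku*, *kigovmo*).
Since the final sound of *ponu* is /u/ (a vowel), it takes -e, giving *ponue*.

ponue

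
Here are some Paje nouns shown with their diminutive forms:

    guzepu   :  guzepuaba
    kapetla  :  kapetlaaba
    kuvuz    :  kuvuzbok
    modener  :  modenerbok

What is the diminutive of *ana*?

Looking at the final sound of each stem: -bok when the stem ends in a consonant (*kuvuz*, *modener*); -aba when the stem ends in a vowel (*guzepu*, *kapetla*).
The final sound of *ana* is /a/, which is a vowel, so the suffix is -aba, giving *anaaba*.

anaaba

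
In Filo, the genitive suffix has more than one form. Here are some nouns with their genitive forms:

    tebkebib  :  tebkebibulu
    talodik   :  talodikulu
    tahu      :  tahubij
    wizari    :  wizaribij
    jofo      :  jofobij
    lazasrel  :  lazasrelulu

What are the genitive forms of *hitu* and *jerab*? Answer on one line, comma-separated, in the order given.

hitubij, jerabulu

The pattern is consonant vs. vowel: -ulu when the stem ends in a consonant (*tebkebib*, *talodik*, *lazasrel*); -bij when the stem ends in a vowel (*tahu*, *wizari*, *jofo*).
Since the final sound of *hitu* is /u/ (a vowel), it takes -bij, giving *hitubij*.
The final sound of *jerab* is /b/, which is a consonant, so the suffix is -ulu, giving *jerabulu*.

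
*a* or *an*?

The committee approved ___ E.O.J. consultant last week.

The indefinite article is chosen by the initial *sound* of the following word, not its spelling.
The initialism *E.O.J.* is read letter by letter; the first letter, E, is pronounced /iː/, which begins with a vowel sound.
So the article is *an*: The committee approved an E.O.J. consultant last week.

an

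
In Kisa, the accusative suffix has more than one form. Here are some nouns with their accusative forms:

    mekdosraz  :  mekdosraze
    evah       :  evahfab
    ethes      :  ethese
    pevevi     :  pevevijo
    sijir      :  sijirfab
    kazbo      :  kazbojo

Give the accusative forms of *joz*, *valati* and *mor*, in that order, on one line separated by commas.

The alternation tracks the final sound of the stem — -e when the stem ends in a sibilant (*mekdosraz*, *ethes*); -fab when the stem ends in a non-sibilant consonant (*evah*, *sijir*); -jo when the stem ends in a vowel (*pevevi*, *kazbo*).
*joz*: final sound = /z/, a sibilant → -e → *joze*.
Since the final sound of *valati* is /i/ (a vowel), it takes -jo, giving *valatijo*.
*mor* — final sound /r/ (a non-sibilant consonant) → -fab → *morfab*.

joze, valatijo, morfab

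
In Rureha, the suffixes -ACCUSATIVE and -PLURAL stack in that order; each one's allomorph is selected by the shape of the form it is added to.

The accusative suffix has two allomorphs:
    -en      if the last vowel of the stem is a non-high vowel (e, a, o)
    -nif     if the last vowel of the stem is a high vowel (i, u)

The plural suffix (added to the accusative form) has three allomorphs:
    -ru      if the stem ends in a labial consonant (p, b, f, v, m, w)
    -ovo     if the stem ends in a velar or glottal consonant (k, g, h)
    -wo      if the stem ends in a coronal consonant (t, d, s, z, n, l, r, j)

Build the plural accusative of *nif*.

*nif*: last vowel = /i/, a high vowel → -nif → *nifnif*.
The final consonant of the accusative form *nifnif* is /f/, which is labial, so the plural suffix is -ru, giving *nifnifru*.

nifnifru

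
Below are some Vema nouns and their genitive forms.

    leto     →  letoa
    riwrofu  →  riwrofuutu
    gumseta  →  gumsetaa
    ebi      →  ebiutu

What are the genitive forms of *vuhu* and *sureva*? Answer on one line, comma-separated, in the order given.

vuhuutu, surevaa

The suffix is conditioned by the last vowel: -utu when the last vowel of the stem is a high vowel (*riwrofu*, *ebi*); -a when the last vowel of the stem is a non-high vowel (*leto*, *gumseta*).
*vuhu* — last vowel /u/ (a high vowel) → -utu → *vuhuutu*.
*sureva* — last vowel /a/ (a non-high vowel) → -a → *surevaa*.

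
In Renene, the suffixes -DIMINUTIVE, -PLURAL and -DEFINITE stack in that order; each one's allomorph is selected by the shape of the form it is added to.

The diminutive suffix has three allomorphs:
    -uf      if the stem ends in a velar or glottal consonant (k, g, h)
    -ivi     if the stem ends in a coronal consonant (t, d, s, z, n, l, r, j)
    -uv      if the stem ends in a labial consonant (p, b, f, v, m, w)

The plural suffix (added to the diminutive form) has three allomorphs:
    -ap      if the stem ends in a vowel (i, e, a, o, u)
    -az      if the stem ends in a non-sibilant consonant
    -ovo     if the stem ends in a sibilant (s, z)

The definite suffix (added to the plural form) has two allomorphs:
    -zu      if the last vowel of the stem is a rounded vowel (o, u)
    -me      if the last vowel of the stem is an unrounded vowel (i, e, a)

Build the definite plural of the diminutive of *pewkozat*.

pewkozativiapme

*pewkozat* — final consonant /t/ (coronal) → -ivi → *pewkozativi*.
The diminutive form *pewkozativi*: final sound = /i/, a vowel → -ap → *pewkozativiap*.
The last vowel of the plural form *pewkozativiap* is /a/, which is an unrounded vowel, so the definite suffix is -me, giving *pewkozativiapme*.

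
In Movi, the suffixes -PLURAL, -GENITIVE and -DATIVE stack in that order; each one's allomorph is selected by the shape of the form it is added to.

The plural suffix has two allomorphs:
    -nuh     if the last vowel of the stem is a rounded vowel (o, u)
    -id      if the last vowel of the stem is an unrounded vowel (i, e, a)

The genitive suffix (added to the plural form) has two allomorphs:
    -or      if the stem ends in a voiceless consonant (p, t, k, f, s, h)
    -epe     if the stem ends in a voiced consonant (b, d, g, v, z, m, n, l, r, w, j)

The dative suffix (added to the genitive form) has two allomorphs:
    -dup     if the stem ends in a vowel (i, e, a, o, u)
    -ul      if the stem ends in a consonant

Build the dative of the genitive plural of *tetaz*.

tetazidepedup

*tetaz*: last vowel = /a/, an unrounded vowel → -id → *tetazid*.
The plural form *tetazid* — final consonant /d/ (voiced) → -epe → *tetazidepe*.
The genitive form *tetazidepe* — final sound /e/ (a vowel) → -dup → *tetazidepedup*.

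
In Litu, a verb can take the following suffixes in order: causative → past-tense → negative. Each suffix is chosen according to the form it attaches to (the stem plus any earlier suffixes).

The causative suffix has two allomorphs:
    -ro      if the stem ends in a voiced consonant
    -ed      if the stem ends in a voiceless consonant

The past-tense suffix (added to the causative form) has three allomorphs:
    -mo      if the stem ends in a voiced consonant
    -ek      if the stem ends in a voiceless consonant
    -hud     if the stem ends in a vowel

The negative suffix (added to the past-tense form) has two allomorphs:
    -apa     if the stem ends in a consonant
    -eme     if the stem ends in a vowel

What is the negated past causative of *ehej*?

ehejrohudapa

*ehej* — final consonant /j/ (voiced) → -ro → *ehejro*.
Since the final sound of the causative form *ehejro* is /o/ (a vowel), it takes -hud, giving *ehejrohud*.
The final sound of the past-tense form *ehejrohud* is /d/, which is a consonant, so the negative suffix is -apa, giving *ehejrohudapa*.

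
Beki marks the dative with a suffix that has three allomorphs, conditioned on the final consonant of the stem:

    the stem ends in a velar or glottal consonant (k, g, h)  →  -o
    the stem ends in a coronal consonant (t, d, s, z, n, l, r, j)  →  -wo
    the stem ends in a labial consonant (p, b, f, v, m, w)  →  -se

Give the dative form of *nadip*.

nadipse

*nadip*: final consonant = /p/, labial → -se → *nadipse*.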